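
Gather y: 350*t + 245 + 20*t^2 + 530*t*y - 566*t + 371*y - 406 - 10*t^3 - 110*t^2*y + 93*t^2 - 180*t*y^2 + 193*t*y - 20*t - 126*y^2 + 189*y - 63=-10*t^3 + 113*t^2 - 236*t + y^2*(-180*t - 126) + y*(-110*t^2 + 723*t + 560) - 224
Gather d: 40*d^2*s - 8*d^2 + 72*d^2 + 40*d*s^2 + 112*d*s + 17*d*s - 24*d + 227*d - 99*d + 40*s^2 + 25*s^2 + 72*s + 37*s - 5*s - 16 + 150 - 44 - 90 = d^2*(40*s + 64) + d*(40*s^2 + 129*s + 104) + 65*s^2 + 104*s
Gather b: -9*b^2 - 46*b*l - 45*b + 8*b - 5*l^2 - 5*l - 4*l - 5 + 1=-9*b^2 + b*(-46*l - 37) - 5*l^2 - 9*l - 4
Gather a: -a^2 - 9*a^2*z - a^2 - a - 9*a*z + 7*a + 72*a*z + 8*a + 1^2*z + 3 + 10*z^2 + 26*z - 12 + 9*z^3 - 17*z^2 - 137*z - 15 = a^2*(-9*z - 2) + a*(63*z + 14) + 9*z^3 - 7*z^2 - 110*z - 24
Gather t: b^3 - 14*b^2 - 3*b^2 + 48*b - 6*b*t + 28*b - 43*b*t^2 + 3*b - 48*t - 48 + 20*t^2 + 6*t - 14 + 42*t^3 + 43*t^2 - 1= b^3 - 17*b^2 + 79*b + 42*t^3 + t^2*(63 - 43*b) + t*(-6*b - 42) - 63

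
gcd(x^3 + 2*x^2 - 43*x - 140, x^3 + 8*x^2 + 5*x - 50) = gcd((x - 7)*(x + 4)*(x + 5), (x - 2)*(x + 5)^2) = x + 5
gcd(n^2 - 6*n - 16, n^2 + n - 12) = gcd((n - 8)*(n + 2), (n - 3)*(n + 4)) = 1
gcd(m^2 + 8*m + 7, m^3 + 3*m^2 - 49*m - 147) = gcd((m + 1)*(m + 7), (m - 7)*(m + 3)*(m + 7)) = m + 7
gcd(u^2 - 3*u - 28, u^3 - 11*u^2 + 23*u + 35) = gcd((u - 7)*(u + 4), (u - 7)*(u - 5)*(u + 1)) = u - 7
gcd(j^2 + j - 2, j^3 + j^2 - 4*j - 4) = j + 2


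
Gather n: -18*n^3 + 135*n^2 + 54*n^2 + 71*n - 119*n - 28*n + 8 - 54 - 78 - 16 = -18*n^3 + 189*n^2 - 76*n - 140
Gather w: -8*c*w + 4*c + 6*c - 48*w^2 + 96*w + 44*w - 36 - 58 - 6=10*c - 48*w^2 + w*(140 - 8*c) - 100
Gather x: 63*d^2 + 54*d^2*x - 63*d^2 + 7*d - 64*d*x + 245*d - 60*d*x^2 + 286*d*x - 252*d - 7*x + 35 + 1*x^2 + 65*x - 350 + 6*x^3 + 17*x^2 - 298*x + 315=6*x^3 + x^2*(18 - 60*d) + x*(54*d^2 + 222*d - 240)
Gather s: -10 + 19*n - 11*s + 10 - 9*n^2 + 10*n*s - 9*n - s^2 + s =-9*n^2 + 10*n - s^2 + s*(10*n - 10)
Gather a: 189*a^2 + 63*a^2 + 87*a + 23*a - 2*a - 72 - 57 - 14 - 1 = 252*a^2 + 108*a - 144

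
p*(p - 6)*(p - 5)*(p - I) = p^4 - 11*p^3 - I*p^3 + 30*p^2 + 11*I*p^2 - 30*I*p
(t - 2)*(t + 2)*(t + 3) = t^3 + 3*t^2 - 4*t - 12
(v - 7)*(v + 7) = v^2 - 49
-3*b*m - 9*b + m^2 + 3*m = (-3*b + m)*(m + 3)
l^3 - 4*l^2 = l^2*(l - 4)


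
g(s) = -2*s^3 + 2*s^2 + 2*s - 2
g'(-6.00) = -238.00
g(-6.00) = 490.00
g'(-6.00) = -238.00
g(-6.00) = 490.00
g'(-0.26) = 0.55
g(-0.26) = -2.35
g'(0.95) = 0.38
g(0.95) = -0.01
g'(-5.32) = -189.09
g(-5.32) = 345.10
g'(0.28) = 2.65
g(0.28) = -1.33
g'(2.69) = -30.66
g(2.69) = -21.08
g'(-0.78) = -4.77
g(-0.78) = -1.39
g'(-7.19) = -336.94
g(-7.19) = 830.40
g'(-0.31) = 0.18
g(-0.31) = -2.37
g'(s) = -6*s^2 + 4*s + 2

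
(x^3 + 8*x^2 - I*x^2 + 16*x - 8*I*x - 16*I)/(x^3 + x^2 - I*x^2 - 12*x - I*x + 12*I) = (x + 4)/(x - 3)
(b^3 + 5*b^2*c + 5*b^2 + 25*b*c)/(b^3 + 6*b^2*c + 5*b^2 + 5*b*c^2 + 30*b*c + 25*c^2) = b/(b + c)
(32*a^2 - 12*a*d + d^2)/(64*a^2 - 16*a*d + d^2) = (4*a - d)/(8*a - d)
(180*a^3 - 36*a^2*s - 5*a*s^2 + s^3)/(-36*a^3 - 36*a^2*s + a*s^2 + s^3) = (-5*a + s)/(a + s)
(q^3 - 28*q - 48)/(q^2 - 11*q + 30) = (q^2 + 6*q + 8)/(q - 5)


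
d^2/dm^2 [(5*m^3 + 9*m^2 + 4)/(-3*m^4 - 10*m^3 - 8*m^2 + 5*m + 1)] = 2*(-45*m^9 - 243*m^8 - 450*m^7 - 1169*m^6 - 3540*m^5 - 5238*m^4 - 3595*m^3 - 531*m^2 + 345*m - 141)/(27*m^12 + 270*m^11 + 1116*m^10 + 2305*m^9 + 2049*m^8 - 480*m^7 - 2107*m^6 - 600*m^5 + 717*m^4 + 145*m^3 - 51*m^2 - 15*m - 1)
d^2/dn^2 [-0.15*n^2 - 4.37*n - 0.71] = -0.300000000000000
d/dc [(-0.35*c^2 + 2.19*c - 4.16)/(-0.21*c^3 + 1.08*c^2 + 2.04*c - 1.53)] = (-0.0735*c^4 + 0.9198*c^3 - 5.7*c^2 + 10.0566*c + 5.1357)/(0.0441*c^6 - 0.4536*c^5 + 0.3096*c^4 + 5.049*c^3 + 0.8568*c^2 - 6.2424*c + 2.3409)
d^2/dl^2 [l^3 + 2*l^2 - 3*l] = 6*l + 4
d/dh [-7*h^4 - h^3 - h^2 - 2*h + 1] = -28*h^3 - 3*h^2 - 2*h - 2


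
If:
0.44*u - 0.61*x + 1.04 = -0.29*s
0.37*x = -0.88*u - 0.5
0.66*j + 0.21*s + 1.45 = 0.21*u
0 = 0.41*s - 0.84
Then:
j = -3.26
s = 2.05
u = -1.30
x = 1.74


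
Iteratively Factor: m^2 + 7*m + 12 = (m + 3)*(m + 4)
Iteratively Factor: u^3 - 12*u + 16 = (u - 2)*(u^2 + 2*u - 8) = (u - 2)*(u + 4)*(u - 2)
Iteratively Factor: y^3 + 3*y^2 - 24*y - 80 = (y - 5)*(y^2 + 8*y + 16) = (y - 5)*(y + 4)*(y + 4)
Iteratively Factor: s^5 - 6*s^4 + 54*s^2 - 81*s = (s - 3)*(s^4 - 3*s^3 - 9*s^2 + 27*s) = (s - 3)^2*(s^3 - 9*s) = (s - 3)^2*(s + 3)*(s^2 - 3*s) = (s - 3)^3*(s + 3)*(s)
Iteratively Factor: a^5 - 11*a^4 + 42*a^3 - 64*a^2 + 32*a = (a - 2)*(a^4 - 9*a^3 + 24*a^2 - 16*a) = a*(a - 2)*(a^3 - 9*a^2 + 24*a - 16) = a*(a - 2)*(a - 1)*(a^2 - 8*a + 16) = a*(a - 4)*(a - 2)*(a - 1)*(a - 4)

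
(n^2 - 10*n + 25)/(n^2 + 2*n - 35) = (n - 5)/(n + 7)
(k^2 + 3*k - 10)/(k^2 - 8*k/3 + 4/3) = 3*(k + 5)/(3*k - 2)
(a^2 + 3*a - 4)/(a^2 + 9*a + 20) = (a - 1)/(a + 5)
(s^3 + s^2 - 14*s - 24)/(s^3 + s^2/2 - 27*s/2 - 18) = 2*(s + 2)/(2*s + 3)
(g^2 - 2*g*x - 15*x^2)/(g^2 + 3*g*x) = (g - 5*x)/g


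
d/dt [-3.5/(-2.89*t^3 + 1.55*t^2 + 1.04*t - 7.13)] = (-30.345*t^2 + 10.85*t + 3.64)/(2.89*t^3 - 1.55*t^2 - 1.04*t + 7.13)^2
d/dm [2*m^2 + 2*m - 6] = 4*m + 2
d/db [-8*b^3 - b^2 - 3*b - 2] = -24*b^2 - 2*b - 3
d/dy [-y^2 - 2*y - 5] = -2*y - 2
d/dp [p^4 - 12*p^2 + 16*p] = 4*p^3 - 24*p + 16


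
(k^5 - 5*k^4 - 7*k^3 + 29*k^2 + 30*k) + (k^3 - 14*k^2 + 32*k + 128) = k^5 - 5*k^4 - 6*k^3 + 15*k^2 + 62*k + 128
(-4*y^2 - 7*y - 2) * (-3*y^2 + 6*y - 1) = 12*y^4 - 3*y^3 - 32*y^2 - 5*y + 2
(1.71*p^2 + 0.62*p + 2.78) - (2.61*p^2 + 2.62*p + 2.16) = -0.9*p^2 - 2.0*p + 0.62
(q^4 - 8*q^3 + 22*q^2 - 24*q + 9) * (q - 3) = q^5 - 11*q^4 + 46*q^3 - 90*q^2 + 81*q - 27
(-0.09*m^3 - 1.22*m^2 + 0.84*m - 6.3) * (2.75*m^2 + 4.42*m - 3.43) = -0.2475*m^5 - 3.7528*m^4 - 2.7737*m^3 - 9.4276*m^2 - 30.7272*m + 21.609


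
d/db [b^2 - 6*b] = 2*b - 6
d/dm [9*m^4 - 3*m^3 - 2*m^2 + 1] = m*(36*m^2 - 9*m - 4)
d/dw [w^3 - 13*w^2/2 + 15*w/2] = 3*w^2 - 13*w + 15/2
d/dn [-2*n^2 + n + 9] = 1 - 4*n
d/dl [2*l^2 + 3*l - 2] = 4*l + 3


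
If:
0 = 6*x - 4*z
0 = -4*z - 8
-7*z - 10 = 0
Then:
No Solution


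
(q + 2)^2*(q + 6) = q^3 + 10*q^2 + 28*q + 24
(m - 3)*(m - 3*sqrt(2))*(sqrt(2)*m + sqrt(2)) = sqrt(2)*m^3 - 6*m^2 - 2*sqrt(2)*m^2 - 3*sqrt(2)*m + 12*m + 18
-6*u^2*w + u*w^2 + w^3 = w*(-2*u + w)*(3*u + w)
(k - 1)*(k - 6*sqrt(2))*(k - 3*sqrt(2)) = k^3 - 9*sqrt(2)*k^2 - k^2 + 9*sqrt(2)*k + 36*k - 36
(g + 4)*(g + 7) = g^2 + 11*g + 28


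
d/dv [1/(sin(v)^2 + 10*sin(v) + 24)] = -2*(sin(v) + 5)*cos(v)/(sin(v)^2 + 10*sin(v) + 24)^2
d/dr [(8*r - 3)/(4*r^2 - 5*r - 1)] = (-32*r^2 + 24*r - 23)/(16*r^4 - 40*r^3 + 17*r^2 + 10*r + 1)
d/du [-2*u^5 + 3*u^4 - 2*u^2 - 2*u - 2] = -10*u^4 + 12*u^3 - 4*u - 2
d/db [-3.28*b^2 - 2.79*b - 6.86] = -6.56*b - 2.79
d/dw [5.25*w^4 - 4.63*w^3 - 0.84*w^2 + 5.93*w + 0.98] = 21.0*w^3 - 13.89*w^2 - 1.68*w + 5.93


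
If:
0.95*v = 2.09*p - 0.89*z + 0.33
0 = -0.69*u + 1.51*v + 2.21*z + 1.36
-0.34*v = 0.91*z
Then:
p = -0.790740219532789*z - 0.157894736842105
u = 1.97101449275362 - 2.65430520034101*z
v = -2.67647058823529*z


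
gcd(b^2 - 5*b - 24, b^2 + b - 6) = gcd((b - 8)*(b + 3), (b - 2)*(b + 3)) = b + 3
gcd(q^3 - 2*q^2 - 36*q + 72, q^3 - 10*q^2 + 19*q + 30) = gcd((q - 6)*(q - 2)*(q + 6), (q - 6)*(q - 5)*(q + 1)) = q - 6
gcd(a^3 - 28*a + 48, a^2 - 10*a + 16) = a - 2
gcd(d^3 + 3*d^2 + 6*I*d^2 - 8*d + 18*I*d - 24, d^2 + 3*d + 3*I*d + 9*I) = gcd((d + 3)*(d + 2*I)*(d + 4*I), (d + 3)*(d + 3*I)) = d + 3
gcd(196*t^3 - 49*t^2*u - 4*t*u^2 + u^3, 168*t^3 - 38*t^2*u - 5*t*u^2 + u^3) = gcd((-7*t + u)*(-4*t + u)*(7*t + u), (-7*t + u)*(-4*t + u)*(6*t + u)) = 28*t^2 - 11*t*u + u^2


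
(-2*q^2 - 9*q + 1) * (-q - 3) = 2*q^3 + 15*q^2 + 26*q - 3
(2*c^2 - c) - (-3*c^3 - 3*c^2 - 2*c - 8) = 3*c^3 + 5*c^2 + c + 8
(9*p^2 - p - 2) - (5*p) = 9*p^2 - 6*p - 2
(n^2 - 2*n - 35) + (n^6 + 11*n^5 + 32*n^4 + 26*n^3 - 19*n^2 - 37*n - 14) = n^6 + 11*n^5 + 32*n^4 + 26*n^3 - 18*n^2 - 39*n - 49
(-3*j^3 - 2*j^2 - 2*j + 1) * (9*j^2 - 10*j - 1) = -27*j^5 + 12*j^4 + 5*j^3 + 31*j^2 - 8*j - 1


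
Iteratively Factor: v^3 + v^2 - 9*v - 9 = (v + 1)*(v^2 - 9) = (v - 3)*(v + 1)*(v + 3)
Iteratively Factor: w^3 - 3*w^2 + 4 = (w - 2)*(w^2 - w - 2) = (w - 2)^2*(w + 1)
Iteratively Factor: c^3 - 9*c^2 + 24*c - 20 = (c - 2)*(c^2 - 7*c + 10) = (c - 2)^2*(c - 5)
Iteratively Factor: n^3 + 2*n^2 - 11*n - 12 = (n + 1)*(n^2 + n - 12) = (n - 3)*(n + 1)*(n + 4)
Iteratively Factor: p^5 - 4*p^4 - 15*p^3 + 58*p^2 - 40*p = (p)*(p^4 - 4*p^3 - 15*p^2 + 58*p - 40) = p*(p + 4)*(p^3 - 8*p^2 + 17*p - 10) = p*(p - 1)*(p + 4)*(p^2 - 7*p + 10) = p*(p - 5)*(p - 1)*(p + 4)*(p - 2)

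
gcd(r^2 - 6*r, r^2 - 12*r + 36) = r - 6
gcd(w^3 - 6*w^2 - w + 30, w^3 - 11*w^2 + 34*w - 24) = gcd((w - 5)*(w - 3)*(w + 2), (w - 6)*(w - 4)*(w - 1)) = 1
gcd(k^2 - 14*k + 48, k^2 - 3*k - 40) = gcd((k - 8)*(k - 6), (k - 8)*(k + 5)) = k - 8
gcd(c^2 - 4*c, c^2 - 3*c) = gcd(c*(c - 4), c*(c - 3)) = c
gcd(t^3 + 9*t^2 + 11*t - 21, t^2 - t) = t - 1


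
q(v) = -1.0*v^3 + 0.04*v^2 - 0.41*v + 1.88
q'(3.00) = -27.17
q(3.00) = -25.99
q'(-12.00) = -433.37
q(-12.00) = 1740.56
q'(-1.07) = -3.93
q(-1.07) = 3.59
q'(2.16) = -14.23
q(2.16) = -8.90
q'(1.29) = -5.30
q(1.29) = -0.73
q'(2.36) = -16.93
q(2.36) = -12.01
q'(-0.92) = -3.02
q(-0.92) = 3.07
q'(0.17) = -0.48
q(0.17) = 1.81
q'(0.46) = -1.01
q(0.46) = 1.60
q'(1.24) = -4.92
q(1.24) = -0.47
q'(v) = -3.0*v^2 + 0.08*v - 0.41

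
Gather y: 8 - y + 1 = 9 - y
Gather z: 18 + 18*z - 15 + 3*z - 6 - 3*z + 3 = 18*z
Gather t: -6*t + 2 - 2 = -6*t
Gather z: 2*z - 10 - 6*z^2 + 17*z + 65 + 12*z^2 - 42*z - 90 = 6*z^2 - 23*z - 35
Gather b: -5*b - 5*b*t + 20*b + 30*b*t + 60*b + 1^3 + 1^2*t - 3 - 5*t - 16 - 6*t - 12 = b*(25*t + 75) - 10*t - 30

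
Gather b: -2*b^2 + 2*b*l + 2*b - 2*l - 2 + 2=-2*b^2 + b*(2*l + 2) - 2*l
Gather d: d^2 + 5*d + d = d^2 + 6*d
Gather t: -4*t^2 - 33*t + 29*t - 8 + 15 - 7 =-4*t^2 - 4*t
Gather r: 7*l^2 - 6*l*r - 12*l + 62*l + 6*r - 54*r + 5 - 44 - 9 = 7*l^2 + 50*l + r*(-6*l - 48) - 48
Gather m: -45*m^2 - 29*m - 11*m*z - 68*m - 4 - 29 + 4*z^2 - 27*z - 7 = -45*m^2 + m*(-11*z - 97) + 4*z^2 - 27*z - 40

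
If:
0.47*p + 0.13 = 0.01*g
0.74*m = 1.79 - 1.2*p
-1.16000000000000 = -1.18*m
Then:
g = 54.62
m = 0.98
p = 0.89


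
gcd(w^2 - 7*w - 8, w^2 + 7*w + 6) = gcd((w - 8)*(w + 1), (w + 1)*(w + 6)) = w + 1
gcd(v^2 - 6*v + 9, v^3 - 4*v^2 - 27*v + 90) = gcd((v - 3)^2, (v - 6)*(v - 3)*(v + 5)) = v - 3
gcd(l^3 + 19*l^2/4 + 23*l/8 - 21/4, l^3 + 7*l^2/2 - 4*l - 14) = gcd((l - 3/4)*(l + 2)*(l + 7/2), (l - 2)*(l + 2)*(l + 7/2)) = l^2 + 11*l/2 + 7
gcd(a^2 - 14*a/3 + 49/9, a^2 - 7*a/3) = a - 7/3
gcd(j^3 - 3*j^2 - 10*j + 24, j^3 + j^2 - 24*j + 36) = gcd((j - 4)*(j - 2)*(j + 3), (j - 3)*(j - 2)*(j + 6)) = j - 2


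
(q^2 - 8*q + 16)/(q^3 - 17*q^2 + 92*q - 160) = (q - 4)/(q^2 - 13*q + 40)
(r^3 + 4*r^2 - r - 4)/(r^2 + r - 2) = (r^2 + 5*r + 4)/(r + 2)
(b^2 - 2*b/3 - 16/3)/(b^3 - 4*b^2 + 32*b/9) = 3*(b + 2)/(b*(3*b - 4))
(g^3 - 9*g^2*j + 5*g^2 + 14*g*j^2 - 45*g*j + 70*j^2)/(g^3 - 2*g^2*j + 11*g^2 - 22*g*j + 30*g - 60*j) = (g - 7*j)/(g + 6)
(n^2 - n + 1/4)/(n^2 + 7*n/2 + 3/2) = (4*n^2 - 4*n + 1)/(2*(2*n^2 + 7*n + 3))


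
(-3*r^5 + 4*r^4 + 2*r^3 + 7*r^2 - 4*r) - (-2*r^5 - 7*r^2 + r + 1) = -r^5 + 4*r^4 + 2*r^3 + 14*r^2 - 5*r - 1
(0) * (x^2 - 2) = 0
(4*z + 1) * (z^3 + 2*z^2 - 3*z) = 4*z^4 + 9*z^3 - 10*z^2 - 3*z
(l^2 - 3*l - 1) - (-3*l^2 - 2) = 4*l^2 - 3*l + 1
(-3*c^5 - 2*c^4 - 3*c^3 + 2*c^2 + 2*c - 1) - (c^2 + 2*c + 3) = -3*c^5 - 2*c^4 - 3*c^3 + c^2 - 4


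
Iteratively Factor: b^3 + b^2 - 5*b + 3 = (b - 1)*(b^2 + 2*b - 3) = (b - 1)*(b + 3)*(b - 1)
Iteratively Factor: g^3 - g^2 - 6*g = (g)*(g^2 - g - 6) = g*(g - 3)*(g + 2)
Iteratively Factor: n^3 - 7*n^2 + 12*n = (n - 3)*(n^2 - 4*n) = (n - 4)*(n - 3)*(n)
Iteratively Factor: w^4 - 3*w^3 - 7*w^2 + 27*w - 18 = (w + 3)*(w^3 - 6*w^2 + 11*w - 6) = (w - 3)*(w + 3)*(w^2 - 3*w + 2) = (w - 3)*(w - 1)*(w + 3)*(w - 2)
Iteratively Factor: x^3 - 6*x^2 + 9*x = (x)*(x^2 - 6*x + 9) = x*(x - 3)*(x - 3)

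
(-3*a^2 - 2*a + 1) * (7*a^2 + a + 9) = -21*a^4 - 17*a^3 - 22*a^2 - 17*a + 9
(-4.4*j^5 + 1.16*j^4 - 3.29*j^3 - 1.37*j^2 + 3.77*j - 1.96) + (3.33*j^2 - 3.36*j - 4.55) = -4.4*j^5 + 1.16*j^4 - 3.29*j^3 + 1.96*j^2 + 0.41*j - 6.51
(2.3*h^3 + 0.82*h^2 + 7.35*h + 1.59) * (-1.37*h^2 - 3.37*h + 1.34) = -3.151*h^5 - 8.8744*h^4 - 9.7509*h^3 - 25.849*h^2 + 4.4907*h + 2.1306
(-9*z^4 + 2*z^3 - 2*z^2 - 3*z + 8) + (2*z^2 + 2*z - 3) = -9*z^4 + 2*z^3 - z + 5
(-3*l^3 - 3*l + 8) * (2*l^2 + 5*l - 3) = -6*l^5 - 15*l^4 + 3*l^3 + l^2 + 49*l - 24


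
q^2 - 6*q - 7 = (q - 7)*(q + 1)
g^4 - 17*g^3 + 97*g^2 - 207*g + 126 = (g - 7)*(g - 6)*(g - 3)*(g - 1)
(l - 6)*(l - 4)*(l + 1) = l^3 - 9*l^2 + 14*l + 24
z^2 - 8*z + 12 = (z - 6)*(z - 2)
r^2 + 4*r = r*(r + 4)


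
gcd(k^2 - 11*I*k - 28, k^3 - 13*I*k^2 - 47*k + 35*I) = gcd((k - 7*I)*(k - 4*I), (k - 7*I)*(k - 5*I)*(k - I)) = k - 7*I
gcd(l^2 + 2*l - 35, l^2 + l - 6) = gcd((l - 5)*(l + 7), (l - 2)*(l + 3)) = 1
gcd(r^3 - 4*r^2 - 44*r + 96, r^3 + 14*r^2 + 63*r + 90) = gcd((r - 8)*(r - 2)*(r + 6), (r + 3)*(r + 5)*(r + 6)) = r + 6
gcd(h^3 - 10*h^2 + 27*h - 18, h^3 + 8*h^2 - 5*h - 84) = h - 3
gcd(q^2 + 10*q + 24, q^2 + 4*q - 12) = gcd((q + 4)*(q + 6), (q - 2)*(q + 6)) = q + 6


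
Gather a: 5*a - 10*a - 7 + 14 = 7 - 5*a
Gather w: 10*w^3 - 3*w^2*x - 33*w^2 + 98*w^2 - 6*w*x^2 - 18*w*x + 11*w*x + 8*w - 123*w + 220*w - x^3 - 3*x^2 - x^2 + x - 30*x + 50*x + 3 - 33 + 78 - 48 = 10*w^3 + w^2*(65 - 3*x) + w*(-6*x^2 - 7*x + 105) - x^3 - 4*x^2 + 21*x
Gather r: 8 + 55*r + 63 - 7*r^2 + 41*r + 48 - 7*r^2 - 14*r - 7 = -14*r^2 + 82*r + 112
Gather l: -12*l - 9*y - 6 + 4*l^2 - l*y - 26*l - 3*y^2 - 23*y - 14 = 4*l^2 + l*(-y - 38) - 3*y^2 - 32*y - 20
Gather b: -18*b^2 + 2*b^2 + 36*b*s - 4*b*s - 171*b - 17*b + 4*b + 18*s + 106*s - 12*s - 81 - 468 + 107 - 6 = -16*b^2 + b*(32*s - 184) + 112*s - 448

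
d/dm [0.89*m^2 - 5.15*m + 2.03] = 1.78*m - 5.15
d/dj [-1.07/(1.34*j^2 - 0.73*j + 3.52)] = (2.8676*j - 0.7811)/(1.34*j^2 - 0.73*j + 3.52)^2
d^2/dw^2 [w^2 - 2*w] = 2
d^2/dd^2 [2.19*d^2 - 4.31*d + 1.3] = 4.38000000000000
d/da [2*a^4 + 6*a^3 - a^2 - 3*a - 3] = 8*a^3 + 18*a^2 - 2*a - 3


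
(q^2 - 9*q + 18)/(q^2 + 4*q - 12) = (q^2 - 9*q + 18)/(q^2 + 4*q - 12)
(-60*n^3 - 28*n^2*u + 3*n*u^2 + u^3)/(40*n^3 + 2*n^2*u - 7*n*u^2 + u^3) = (6*n + u)/(-4*n + u)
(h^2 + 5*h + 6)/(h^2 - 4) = (h + 3)/(h - 2)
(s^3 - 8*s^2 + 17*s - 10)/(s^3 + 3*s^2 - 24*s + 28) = (s^2 - 6*s + 5)/(s^2 + 5*s - 14)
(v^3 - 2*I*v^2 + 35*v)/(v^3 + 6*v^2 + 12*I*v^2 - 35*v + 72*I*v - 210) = v*(v - 7*I)/(v^2 + v*(6 + 7*I) + 42*I)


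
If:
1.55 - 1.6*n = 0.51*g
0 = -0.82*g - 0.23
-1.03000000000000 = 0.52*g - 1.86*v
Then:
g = -0.28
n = 1.06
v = 0.48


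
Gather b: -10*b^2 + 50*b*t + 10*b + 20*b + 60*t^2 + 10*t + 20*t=-10*b^2 + b*(50*t + 30) + 60*t^2 + 30*t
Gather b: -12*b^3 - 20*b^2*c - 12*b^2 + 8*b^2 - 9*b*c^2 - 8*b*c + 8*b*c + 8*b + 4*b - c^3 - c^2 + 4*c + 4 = -12*b^3 + b^2*(-20*c - 4) + b*(12 - 9*c^2) - c^3 - c^2 + 4*c + 4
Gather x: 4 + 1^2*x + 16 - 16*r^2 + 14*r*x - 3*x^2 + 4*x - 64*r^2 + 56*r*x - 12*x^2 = -80*r^2 - 15*x^2 + x*(70*r + 5) + 20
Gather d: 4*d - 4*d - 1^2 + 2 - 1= 0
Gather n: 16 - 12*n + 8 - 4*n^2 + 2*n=-4*n^2 - 10*n + 24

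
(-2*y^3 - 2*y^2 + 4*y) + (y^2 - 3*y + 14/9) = -2*y^3 - y^2 + y + 14/9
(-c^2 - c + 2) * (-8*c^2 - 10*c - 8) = 8*c^4 + 18*c^3 + 2*c^2 - 12*c - 16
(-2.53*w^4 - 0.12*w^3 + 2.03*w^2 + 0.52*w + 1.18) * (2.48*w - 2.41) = -6.2744*w^5 + 5.7997*w^4 + 5.3236*w^3 - 3.6027*w^2 + 1.6732*w - 2.8438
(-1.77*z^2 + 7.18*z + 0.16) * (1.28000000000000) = -2.2656*z^2 + 9.1904*z + 0.2048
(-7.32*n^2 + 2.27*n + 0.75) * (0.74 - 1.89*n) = 13.8348*n^3 - 9.7071*n^2 + 0.2623*n + 0.555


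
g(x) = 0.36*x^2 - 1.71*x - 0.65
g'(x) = 0.72*x - 1.71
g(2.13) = -2.66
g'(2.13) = -0.18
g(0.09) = -0.80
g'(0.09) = -1.65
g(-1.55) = 2.87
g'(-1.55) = -2.83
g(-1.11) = 1.69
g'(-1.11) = -2.51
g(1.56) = -2.44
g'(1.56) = -0.59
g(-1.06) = 1.57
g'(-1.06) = -2.47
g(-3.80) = 11.05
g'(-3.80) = -4.45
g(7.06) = 5.22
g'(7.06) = 3.37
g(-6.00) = 22.57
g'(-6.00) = -6.03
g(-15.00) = 106.00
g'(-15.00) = -12.51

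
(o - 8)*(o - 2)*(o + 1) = o^3 - 9*o^2 + 6*o + 16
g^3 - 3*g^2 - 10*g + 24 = (g - 4)*(g - 2)*(g + 3)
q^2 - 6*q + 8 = (q - 4)*(q - 2)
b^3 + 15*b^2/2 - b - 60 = (b - 5/2)*(b + 4)*(b + 6)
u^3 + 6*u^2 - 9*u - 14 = (u - 2)*(u + 1)*(u + 7)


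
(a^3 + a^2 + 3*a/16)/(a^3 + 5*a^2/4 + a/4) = (a + 3/4)/(a + 1)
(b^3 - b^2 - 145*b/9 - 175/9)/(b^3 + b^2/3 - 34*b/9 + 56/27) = 3*(3*b^2 - 10*b - 25)/(9*b^2 - 18*b + 8)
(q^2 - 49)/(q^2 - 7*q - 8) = (49 - q^2)/(-q^2 + 7*q + 8)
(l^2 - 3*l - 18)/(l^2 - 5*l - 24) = (l - 6)/(l - 8)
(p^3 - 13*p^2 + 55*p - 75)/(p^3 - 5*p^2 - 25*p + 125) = (p - 3)/(p + 5)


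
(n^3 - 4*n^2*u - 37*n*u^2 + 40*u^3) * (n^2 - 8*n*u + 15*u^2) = n^5 - 12*n^4*u + 10*n^3*u^2 + 276*n^2*u^3 - 875*n*u^4 + 600*u^5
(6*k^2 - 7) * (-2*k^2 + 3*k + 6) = -12*k^4 + 18*k^3 + 50*k^2 - 21*k - 42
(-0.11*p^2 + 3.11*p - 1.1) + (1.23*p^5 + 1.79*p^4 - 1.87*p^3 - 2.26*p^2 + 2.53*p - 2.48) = 1.23*p^5 + 1.79*p^4 - 1.87*p^3 - 2.37*p^2 + 5.64*p - 3.58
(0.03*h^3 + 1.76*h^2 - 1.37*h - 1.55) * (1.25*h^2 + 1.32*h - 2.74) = 0.0375*h^5 + 2.2396*h^4 + 0.5285*h^3 - 8.5683*h^2 + 1.7078*h + 4.247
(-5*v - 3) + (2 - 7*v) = -12*v - 1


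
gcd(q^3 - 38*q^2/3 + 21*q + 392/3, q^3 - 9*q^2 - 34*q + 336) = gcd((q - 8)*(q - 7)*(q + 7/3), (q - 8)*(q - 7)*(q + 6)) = q^2 - 15*q + 56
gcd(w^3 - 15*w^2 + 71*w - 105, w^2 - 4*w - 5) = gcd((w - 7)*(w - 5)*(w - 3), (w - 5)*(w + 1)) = w - 5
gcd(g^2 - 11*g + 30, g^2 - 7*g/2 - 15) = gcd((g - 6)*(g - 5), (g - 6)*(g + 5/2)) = g - 6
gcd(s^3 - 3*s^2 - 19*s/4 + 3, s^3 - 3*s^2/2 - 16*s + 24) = s - 4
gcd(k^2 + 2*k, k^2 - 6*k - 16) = k + 2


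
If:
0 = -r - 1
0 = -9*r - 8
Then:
No Solution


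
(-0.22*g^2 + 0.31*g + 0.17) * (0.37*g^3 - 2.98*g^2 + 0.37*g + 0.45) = -0.0814*g^5 + 0.7703*g^4 - 0.9423*g^3 - 0.4909*g^2 + 0.2024*g + 0.0765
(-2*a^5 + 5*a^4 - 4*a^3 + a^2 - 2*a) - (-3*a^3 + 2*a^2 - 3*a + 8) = -2*a^5 + 5*a^4 - a^3 - a^2 + a - 8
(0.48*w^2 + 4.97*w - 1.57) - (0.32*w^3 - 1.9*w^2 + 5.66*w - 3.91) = -0.32*w^3 + 2.38*w^2 - 0.69*w + 2.34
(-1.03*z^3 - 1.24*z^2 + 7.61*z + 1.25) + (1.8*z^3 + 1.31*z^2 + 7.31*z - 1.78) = 0.77*z^3 + 0.0700000000000001*z^2 + 14.92*z - 0.53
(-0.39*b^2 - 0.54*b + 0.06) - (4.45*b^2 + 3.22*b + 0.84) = -4.84*b^2 - 3.76*b - 0.78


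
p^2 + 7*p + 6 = (p + 1)*(p + 6)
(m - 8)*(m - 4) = m^2 - 12*m + 32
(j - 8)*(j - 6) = j^2 - 14*j + 48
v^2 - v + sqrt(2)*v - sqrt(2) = (v - 1)*(v + sqrt(2))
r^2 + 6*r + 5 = (r + 1)*(r + 5)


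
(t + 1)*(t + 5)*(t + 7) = t^3 + 13*t^2 + 47*t + 35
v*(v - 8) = v^2 - 8*v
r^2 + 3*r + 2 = (r + 1)*(r + 2)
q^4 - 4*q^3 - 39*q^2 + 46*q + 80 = (q - 8)*(q - 2)*(q + 1)*(q + 5)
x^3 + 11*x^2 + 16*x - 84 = (x - 2)*(x + 6)*(x + 7)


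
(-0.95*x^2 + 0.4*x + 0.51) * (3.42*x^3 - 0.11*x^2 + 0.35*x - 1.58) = -3.249*x^5 + 1.4725*x^4 + 1.3677*x^3 + 1.5849*x^2 - 0.4535*x - 0.8058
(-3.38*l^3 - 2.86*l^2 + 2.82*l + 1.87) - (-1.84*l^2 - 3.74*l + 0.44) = -3.38*l^3 - 1.02*l^2 + 6.56*l + 1.43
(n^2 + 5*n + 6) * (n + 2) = n^3 + 7*n^2 + 16*n + 12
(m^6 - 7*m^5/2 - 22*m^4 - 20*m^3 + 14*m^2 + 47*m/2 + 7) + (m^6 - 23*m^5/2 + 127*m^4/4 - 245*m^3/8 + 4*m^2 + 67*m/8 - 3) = 2*m^6 - 15*m^5 + 39*m^4/4 - 405*m^3/8 + 18*m^2 + 255*m/8 + 4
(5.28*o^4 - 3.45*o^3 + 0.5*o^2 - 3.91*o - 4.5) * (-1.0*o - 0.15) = -5.28*o^5 + 2.658*o^4 + 0.0175*o^3 + 3.835*o^2 + 5.0865*o + 0.675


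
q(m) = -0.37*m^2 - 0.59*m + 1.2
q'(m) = -0.74*m - 0.59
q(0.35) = 0.95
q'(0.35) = -0.85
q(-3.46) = -1.19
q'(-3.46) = 1.97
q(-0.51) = 1.40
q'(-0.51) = -0.21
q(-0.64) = 1.43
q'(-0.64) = -0.12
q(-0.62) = 1.42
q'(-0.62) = -0.13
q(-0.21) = 1.31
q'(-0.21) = -0.43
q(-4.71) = -4.23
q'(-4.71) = 2.90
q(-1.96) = 0.94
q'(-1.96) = 0.86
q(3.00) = -3.90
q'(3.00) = -2.81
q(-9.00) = -23.46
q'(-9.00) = 6.07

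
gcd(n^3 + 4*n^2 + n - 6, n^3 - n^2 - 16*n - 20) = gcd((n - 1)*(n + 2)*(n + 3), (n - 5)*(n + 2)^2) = n + 2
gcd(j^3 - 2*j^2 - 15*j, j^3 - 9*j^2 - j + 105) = j^2 - 2*j - 15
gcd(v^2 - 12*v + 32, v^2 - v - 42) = 1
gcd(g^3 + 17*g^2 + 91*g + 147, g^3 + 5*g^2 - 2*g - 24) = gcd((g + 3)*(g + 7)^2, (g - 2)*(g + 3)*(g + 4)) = g + 3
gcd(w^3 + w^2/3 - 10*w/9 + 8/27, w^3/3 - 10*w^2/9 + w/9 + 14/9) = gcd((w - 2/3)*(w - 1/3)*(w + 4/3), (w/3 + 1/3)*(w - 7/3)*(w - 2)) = 1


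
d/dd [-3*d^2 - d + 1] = -6*d - 1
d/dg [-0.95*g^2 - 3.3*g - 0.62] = -1.9*g - 3.3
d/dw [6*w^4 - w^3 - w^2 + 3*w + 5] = 24*w^3 - 3*w^2 - 2*w + 3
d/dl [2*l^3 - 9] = 6*l^2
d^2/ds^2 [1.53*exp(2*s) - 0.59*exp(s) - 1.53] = (6.12*exp(s) - 0.59)*exp(s)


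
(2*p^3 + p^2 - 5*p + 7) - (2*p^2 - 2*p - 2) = 2*p^3 - p^2 - 3*p + 9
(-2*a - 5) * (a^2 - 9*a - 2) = -2*a^3 + 13*a^2 + 49*a + 10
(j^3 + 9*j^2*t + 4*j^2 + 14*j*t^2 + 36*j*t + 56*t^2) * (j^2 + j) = j^5 + 9*j^4*t + 5*j^4 + 14*j^3*t^2 + 45*j^3*t + 4*j^3 + 70*j^2*t^2 + 36*j^2*t + 56*j*t^2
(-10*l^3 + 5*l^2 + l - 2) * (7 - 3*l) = 30*l^4 - 85*l^3 + 32*l^2 + 13*l - 14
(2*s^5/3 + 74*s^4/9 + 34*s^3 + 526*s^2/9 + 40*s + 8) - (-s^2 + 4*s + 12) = 2*s^5/3 + 74*s^4/9 + 34*s^3 + 535*s^2/9 + 36*s - 4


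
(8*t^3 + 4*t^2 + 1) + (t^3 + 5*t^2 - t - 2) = 9*t^3 + 9*t^2 - t - 1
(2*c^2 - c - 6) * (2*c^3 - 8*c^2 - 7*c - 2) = 4*c^5 - 18*c^4 - 18*c^3 + 51*c^2 + 44*c + 12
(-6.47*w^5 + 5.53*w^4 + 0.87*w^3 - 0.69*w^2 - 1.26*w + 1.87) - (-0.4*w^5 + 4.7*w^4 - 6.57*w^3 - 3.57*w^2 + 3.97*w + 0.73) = -6.07*w^5 + 0.83*w^4 + 7.44*w^3 + 2.88*w^2 - 5.23*w + 1.14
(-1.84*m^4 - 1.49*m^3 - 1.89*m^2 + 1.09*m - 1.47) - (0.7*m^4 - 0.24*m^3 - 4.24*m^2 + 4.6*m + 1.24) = -2.54*m^4 - 1.25*m^3 + 2.35*m^2 - 3.51*m - 2.71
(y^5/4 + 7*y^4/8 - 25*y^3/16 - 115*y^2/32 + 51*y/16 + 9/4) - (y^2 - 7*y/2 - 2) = y^5/4 + 7*y^4/8 - 25*y^3/16 - 147*y^2/32 + 107*y/16 + 17/4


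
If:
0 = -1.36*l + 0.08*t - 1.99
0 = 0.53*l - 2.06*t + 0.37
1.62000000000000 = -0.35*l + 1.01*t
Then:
No Solution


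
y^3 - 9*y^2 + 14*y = y*(y - 7)*(y - 2)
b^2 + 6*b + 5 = (b + 1)*(b + 5)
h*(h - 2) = h^2 - 2*h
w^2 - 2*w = w*(w - 2)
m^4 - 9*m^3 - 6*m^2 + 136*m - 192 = (m - 8)*(m - 3)*(m - 2)*(m + 4)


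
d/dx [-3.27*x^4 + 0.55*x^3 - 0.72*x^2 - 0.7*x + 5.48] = -13.08*x^3 + 1.65*x^2 - 1.44*x - 0.7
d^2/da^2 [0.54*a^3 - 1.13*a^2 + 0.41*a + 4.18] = 3.24*a - 2.26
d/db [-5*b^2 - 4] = -10*b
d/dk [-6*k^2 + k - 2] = 1 - 12*k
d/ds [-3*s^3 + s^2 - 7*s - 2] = -9*s^2 + 2*s - 7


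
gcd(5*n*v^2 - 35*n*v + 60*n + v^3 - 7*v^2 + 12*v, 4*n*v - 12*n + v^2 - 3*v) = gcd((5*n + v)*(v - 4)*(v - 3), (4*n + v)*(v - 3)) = v - 3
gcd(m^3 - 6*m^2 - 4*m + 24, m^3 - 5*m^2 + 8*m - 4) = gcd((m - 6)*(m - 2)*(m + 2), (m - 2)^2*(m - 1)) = m - 2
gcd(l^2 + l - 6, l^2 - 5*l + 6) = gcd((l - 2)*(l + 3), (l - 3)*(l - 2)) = l - 2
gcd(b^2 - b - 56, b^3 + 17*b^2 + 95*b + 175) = b + 7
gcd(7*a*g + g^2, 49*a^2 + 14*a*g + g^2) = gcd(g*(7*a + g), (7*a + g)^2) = 7*a + g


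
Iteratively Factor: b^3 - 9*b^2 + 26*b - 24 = (b - 4)*(b^2 - 5*b + 6) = (b - 4)*(b - 3)*(b - 2)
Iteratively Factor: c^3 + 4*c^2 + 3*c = (c + 3)*(c^2 + c) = (c + 1)*(c + 3)*(c)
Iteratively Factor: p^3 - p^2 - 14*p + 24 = (p + 4)*(p^2 - 5*p + 6) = (p - 2)*(p + 4)*(p - 3)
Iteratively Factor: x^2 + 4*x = (x + 4)*(x)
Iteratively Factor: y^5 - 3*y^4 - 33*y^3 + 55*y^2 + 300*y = (y + 4)*(y^4 - 7*y^3 - 5*y^2 + 75*y) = (y - 5)*(y + 4)*(y^3 - 2*y^2 - 15*y) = (y - 5)^2*(y + 4)*(y^2 + 3*y) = y*(y - 5)^2*(y + 4)*(y + 3)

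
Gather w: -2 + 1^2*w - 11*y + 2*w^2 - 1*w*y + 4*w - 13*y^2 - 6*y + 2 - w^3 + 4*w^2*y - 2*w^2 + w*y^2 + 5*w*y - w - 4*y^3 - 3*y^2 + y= -w^3 + 4*w^2*y + w*(y^2 + 4*y + 4) - 4*y^3 - 16*y^2 - 16*y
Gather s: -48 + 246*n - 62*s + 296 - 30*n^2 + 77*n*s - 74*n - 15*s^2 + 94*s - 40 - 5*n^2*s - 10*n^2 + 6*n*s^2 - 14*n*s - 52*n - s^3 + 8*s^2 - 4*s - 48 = -40*n^2 + 120*n - s^3 + s^2*(6*n - 7) + s*(-5*n^2 + 63*n + 28) + 160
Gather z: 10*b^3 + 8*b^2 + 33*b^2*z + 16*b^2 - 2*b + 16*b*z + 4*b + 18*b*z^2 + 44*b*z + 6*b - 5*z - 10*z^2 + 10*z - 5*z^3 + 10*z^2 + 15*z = 10*b^3 + 24*b^2 + 18*b*z^2 + 8*b - 5*z^3 + z*(33*b^2 + 60*b + 20)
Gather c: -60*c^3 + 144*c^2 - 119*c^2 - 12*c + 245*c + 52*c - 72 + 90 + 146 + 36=-60*c^3 + 25*c^2 + 285*c + 200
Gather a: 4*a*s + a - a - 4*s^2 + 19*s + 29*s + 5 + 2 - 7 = 4*a*s - 4*s^2 + 48*s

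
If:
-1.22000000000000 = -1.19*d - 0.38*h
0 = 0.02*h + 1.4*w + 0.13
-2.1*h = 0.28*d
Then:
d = 1.07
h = -0.14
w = -0.09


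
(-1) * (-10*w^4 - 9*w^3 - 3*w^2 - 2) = 10*w^4 + 9*w^3 + 3*w^2 + 2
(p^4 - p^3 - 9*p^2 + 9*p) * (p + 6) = p^5 + 5*p^4 - 15*p^3 - 45*p^2 + 54*p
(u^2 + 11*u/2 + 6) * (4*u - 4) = 4*u^3 + 18*u^2 + 2*u - 24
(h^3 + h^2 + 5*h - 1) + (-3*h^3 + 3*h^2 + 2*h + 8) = -2*h^3 + 4*h^2 + 7*h + 7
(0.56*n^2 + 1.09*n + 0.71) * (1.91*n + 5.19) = 1.0696*n^3 + 4.9883*n^2 + 7.0132*n + 3.6849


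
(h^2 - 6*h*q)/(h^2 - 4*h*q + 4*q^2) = h*(h - 6*q)/(h^2 - 4*h*q + 4*q^2)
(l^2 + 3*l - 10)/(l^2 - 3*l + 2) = (l + 5)/(l - 1)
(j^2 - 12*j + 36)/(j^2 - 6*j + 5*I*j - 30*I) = (j - 6)/(j + 5*I)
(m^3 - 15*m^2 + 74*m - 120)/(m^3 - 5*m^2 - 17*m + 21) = (m^3 - 15*m^2 + 74*m - 120)/(m^3 - 5*m^2 - 17*m + 21)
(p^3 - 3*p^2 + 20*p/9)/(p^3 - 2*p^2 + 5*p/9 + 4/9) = p*(3*p - 5)/(3*p^2 - 2*p - 1)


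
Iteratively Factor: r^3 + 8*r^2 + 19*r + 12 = (r + 4)*(r^2 + 4*r + 3) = (r + 1)*(r + 4)*(r + 3)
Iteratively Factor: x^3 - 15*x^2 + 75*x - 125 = (x - 5)*(x^2 - 10*x + 25) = (x - 5)^2*(x - 5)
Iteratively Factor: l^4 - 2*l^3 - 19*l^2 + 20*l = (l + 4)*(l^3 - 6*l^2 + 5*l) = l*(l + 4)*(l^2 - 6*l + 5) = l*(l - 1)*(l + 4)*(l - 5)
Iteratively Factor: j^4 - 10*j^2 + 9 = (j + 3)*(j^3 - 3*j^2 - j + 3) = (j + 1)*(j + 3)*(j^2 - 4*j + 3) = (j - 1)*(j + 1)*(j + 3)*(j - 3)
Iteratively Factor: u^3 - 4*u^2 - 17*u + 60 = (u + 4)*(u^2 - 8*u + 15) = (u - 3)*(u + 4)*(u - 5)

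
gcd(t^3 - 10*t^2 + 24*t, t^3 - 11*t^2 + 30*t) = t^2 - 6*t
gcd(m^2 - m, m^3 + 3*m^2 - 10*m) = m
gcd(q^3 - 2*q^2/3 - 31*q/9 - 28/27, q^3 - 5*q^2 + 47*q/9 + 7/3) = q^2 - 2*q - 7/9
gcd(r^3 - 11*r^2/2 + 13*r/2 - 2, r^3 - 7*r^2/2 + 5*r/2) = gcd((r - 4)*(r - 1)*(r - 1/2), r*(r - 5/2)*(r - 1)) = r - 1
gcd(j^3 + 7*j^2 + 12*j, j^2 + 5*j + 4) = j + 4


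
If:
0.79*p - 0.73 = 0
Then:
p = 0.92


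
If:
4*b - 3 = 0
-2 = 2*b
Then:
No Solution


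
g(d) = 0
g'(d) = 0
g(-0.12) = 0.00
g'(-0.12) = 0.00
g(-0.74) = 0.00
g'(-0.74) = 0.00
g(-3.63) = 0.00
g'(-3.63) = 0.00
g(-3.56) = 0.00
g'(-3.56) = 0.00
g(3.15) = 0.00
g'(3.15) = 0.00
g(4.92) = 0.00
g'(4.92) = 0.00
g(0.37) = 0.00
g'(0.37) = 0.00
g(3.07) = 0.00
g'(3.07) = 0.00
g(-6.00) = 0.00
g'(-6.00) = 0.00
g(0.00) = 0.00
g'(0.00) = 0.00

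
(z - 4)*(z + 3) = z^2 - z - 12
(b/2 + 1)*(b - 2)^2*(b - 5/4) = b^4/2 - 13*b^3/8 - 3*b^2/4 + 13*b/2 - 5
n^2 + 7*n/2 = n*(n + 7/2)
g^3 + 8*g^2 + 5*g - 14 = (g - 1)*(g + 2)*(g + 7)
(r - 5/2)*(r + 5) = r^2 + 5*r/2 - 25/2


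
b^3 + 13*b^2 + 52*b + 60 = (b + 2)*(b + 5)*(b + 6)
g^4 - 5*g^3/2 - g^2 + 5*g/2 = g*(g - 5/2)*(g - 1)*(g + 1)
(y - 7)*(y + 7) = y^2 - 49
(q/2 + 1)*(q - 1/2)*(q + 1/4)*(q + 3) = q^4/2 + 19*q^3/8 + 37*q^2/16 - 17*q/16 - 3/8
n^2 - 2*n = n*(n - 2)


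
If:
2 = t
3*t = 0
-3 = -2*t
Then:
No Solution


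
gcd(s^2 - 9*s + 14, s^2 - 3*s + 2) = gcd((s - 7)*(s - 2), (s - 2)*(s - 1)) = s - 2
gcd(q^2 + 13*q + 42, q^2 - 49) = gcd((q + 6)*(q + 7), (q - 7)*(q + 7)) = q + 7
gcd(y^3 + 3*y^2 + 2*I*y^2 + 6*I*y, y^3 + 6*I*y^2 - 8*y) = y^2 + 2*I*y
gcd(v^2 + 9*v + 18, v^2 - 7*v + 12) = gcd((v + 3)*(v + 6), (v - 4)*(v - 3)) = 1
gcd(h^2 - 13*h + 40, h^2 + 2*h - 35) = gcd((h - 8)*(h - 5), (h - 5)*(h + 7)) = h - 5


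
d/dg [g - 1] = 1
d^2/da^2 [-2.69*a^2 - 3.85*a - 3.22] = -5.38000000000000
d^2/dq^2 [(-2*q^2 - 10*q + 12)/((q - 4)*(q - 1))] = -40/(q^3 - 12*q^2 + 48*q - 64)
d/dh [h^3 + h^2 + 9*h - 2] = 3*h^2 + 2*h + 9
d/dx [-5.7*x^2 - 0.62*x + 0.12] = -11.4*x - 0.62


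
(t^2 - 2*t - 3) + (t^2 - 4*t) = 2*t^2 - 6*t - 3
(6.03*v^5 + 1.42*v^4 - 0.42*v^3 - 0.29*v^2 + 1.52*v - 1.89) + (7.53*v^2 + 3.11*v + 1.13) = 6.03*v^5 + 1.42*v^4 - 0.42*v^3 + 7.24*v^2 + 4.63*v - 0.76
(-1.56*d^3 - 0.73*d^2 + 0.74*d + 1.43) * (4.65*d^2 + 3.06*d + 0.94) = -7.254*d^5 - 8.1681*d^4 - 0.2592*d^3 + 8.2277*d^2 + 5.0714*d + 1.3442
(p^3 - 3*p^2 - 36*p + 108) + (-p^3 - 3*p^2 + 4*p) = -6*p^2 - 32*p + 108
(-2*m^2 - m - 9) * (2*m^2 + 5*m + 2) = -4*m^4 - 12*m^3 - 27*m^2 - 47*m - 18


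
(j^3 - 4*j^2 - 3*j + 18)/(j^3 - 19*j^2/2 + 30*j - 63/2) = 2*(j + 2)/(2*j - 7)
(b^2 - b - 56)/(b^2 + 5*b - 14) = (b - 8)/(b - 2)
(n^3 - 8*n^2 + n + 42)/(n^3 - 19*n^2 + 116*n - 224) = (n^2 - n - 6)/(n^2 - 12*n + 32)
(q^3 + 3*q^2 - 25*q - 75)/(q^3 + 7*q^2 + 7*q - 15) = (q - 5)/(q - 1)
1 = 1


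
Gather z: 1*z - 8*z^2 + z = -8*z^2 + 2*z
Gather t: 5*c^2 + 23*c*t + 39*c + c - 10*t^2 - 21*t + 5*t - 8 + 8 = 5*c^2 + 40*c - 10*t^2 + t*(23*c - 16)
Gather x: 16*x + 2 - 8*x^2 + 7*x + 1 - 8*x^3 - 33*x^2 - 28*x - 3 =-8*x^3 - 41*x^2 - 5*x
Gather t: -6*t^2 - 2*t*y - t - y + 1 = -6*t^2 + t*(-2*y - 1) - y + 1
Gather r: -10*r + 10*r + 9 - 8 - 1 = 0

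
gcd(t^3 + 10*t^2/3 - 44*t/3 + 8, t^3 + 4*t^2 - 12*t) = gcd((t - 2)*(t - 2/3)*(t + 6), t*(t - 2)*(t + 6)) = t^2 + 4*t - 12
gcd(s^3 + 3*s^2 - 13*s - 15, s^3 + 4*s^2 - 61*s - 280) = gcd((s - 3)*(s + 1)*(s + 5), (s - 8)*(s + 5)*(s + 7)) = s + 5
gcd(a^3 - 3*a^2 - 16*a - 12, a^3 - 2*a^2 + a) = 1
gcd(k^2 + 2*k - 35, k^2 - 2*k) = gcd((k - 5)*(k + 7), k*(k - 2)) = 1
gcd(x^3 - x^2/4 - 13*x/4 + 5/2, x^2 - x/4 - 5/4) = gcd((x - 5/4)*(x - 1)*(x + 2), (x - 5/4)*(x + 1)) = x - 5/4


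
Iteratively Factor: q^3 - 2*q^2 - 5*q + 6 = (q + 2)*(q^2 - 4*q + 3) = (q - 3)*(q + 2)*(q - 1)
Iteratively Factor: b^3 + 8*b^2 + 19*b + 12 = (b + 3)*(b^2 + 5*b + 4) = (b + 3)*(b + 4)*(b + 1)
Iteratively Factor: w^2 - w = (w - 1)*(w)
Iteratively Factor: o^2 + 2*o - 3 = (o + 3)*(o - 1)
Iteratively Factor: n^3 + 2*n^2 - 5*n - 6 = (n + 3)*(n^2 - n - 2) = (n - 2)*(n + 3)*(n + 1)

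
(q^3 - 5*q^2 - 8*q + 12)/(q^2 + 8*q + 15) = (q^3 - 5*q^2 - 8*q + 12)/(q^2 + 8*q + 15)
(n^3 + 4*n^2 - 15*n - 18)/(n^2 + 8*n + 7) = (n^2 + 3*n - 18)/(n + 7)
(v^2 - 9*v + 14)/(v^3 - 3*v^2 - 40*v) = (-v^2 + 9*v - 14)/(v*(-v^2 + 3*v + 40))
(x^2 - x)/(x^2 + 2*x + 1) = x*(x - 1)/(x^2 + 2*x + 1)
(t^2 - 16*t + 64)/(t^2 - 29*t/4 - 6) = 4*(t - 8)/(4*t + 3)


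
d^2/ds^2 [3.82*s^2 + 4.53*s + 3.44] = 7.64000000000000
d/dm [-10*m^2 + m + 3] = 1 - 20*m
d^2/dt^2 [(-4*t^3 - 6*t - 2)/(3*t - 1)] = 24*(-3*t^3 + 3*t^2 - t - 3)/(27*t^3 - 27*t^2 + 9*t - 1)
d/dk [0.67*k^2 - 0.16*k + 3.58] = 1.34*k - 0.16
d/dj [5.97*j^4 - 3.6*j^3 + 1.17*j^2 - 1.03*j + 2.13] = 23.88*j^3 - 10.8*j^2 + 2.34*j - 1.03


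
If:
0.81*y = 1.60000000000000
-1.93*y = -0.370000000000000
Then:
No Solution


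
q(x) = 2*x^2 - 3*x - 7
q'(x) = 4*x - 3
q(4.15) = 15.00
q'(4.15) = 13.60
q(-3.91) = 35.31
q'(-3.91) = -18.64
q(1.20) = -7.72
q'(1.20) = 1.80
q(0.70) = -8.12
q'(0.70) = -0.20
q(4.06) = 13.79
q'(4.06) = 13.24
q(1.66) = -6.47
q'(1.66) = 3.64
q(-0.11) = -6.65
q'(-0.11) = -3.44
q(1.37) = -7.36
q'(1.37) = 2.48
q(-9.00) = 182.00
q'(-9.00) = -39.00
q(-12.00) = 317.00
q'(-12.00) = -51.00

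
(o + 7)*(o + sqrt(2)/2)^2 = o^3 + sqrt(2)*o^2 + 7*o^2 + o/2 + 7*sqrt(2)*o + 7/2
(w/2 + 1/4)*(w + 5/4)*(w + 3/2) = w^3/2 + 13*w^2/8 + 13*w/8 + 15/32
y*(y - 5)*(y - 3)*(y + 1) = y^4 - 7*y^3 + 7*y^2 + 15*y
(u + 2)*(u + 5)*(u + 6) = u^3 + 13*u^2 + 52*u + 60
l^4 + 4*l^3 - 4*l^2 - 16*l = l*(l - 2)*(l + 2)*(l + 4)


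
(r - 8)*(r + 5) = r^2 - 3*r - 40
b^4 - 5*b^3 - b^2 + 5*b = b*(b - 5)*(b - 1)*(b + 1)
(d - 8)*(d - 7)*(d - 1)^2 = d^4 - 17*d^3 + 87*d^2 - 127*d + 56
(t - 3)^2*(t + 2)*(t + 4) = t^4 - 19*t^2 + 6*t + 72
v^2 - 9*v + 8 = (v - 8)*(v - 1)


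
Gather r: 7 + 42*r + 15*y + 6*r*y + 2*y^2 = r*(6*y + 42) + 2*y^2 + 15*y + 7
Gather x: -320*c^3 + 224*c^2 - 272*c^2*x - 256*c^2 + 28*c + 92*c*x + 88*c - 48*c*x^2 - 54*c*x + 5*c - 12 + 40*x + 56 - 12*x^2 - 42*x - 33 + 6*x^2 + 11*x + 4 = -320*c^3 - 32*c^2 + 121*c + x^2*(-48*c - 6) + x*(-272*c^2 + 38*c + 9) + 15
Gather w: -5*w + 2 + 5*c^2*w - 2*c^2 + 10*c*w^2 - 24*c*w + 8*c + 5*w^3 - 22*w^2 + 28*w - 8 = -2*c^2 + 8*c + 5*w^3 + w^2*(10*c - 22) + w*(5*c^2 - 24*c + 23) - 6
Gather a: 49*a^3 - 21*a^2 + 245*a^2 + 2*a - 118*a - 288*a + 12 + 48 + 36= 49*a^3 + 224*a^2 - 404*a + 96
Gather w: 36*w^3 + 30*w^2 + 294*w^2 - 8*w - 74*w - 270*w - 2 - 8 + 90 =36*w^3 + 324*w^2 - 352*w + 80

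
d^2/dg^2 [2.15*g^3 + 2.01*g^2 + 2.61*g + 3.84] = 12.9*g + 4.02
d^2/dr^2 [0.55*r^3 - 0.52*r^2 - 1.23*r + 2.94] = 3.3*r - 1.04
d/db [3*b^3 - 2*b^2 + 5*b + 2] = 9*b^2 - 4*b + 5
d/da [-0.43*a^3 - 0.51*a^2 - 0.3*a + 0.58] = -1.29*a^2 - 1.02*a - 0.3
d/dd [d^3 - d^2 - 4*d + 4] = 3*d^2 - 2*d - 4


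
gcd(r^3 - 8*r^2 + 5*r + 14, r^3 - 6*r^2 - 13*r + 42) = r^2 - 9*r + 14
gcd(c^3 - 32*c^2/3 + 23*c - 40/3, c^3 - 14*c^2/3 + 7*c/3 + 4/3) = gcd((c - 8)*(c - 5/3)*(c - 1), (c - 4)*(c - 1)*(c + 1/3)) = c - 1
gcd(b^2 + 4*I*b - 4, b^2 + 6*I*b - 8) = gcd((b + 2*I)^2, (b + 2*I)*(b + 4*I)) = b + 2*I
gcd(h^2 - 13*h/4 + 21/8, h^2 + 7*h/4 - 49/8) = h - 7/4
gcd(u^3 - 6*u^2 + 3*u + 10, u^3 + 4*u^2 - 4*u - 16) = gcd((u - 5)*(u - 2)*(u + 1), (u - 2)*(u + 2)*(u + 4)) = u - 2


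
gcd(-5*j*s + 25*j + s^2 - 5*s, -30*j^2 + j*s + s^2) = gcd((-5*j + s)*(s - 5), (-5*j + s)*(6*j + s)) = -5*j + s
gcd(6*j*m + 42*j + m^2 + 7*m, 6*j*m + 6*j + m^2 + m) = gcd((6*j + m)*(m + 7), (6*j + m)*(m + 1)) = 6*j + m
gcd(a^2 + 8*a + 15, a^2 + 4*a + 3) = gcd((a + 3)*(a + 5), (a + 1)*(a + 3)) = a + 3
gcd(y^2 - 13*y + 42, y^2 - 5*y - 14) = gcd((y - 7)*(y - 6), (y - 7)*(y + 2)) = y - 7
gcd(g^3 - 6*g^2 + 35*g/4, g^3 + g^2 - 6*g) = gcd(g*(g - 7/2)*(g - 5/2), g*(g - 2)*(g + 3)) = g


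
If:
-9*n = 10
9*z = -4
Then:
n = -10/9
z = -4/9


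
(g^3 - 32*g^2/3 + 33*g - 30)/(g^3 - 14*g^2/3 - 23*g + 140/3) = (g^2 - 9*g + 18)/(g^2 - 3*g - 28)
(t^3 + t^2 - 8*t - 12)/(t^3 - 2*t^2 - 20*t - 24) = (t - 3)/(t - 6)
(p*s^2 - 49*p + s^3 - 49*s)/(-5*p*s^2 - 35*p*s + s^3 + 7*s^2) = (-p*s + 7*p - s^2 + 7*s)/(s*(5*p - s))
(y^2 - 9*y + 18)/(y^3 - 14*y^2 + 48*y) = (y - 3)/(y*(y - 8))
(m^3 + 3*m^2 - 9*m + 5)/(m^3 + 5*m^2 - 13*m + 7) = (m + 5)/(m + 7)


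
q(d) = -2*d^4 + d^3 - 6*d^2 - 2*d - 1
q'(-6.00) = 1906.00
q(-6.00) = -3013.00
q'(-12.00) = 14398.00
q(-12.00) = -44041.00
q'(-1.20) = 30.54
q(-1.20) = -13.12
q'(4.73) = -838.23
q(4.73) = -1039.97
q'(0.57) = -9.35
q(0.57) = -4.12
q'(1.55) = -43.18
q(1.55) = -26.34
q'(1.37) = -33.38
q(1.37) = -19.48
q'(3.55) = -364.70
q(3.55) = -356.62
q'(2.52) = -141.21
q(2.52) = -108.79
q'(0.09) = -3.06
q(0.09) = -1.23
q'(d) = -8*d^3 + 3*d^2 - 12*d - 2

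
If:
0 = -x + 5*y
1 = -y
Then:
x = -5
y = -1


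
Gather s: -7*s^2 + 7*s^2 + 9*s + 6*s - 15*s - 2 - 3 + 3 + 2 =0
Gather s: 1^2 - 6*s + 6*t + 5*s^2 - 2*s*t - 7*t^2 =5*s^2 + s*(-2*t - 6) - 7*t^2 + 6*t + 1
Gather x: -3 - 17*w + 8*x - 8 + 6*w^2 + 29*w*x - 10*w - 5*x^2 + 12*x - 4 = 6*w^2 - 27*w - 5*x^2 + x*(29*w + 20) - 15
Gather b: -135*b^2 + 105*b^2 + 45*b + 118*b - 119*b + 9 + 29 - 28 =-30*b^2 + 44*b + 10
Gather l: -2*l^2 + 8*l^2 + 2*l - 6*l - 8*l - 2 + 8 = 6*l^2 - 12*l + 6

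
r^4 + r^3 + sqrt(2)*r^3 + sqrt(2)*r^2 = r^2*(r + 1)*(r + sqrt(2))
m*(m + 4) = m^2 + 4*m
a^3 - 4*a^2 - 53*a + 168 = (a - 8)*(a - 3)*(a + 7)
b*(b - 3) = b^2 - 3*b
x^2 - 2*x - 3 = (x - 3)*(x + 1)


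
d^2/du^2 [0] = 0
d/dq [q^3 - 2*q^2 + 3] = q*(3*q - 4)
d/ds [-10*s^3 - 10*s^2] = 10*s*(-3*s - 2)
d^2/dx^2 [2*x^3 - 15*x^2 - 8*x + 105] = 12*x - 30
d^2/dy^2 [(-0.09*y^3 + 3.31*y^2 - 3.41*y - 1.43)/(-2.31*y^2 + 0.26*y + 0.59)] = (4.44089209850063e-16*y^5 + 32.67372*y^3 + 18.79938*y^2 + 22.91976*y + 0.74062)/(12.326391*y^6 - 4.162158*y^5 - 8.976429*y^4 + 2.108548*y^3 + 2.292681*y^2 - 0.271518*y - 0.205379)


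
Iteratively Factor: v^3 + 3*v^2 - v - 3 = (v - 1)*(v^2 + 4*v + 3) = (v - 1)*(v + 1)*(v + 3)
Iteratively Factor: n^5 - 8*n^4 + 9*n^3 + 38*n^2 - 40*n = (n + 2)*(n^4 - 10*n^3 + 29*n^2 - 20*n) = (n - 1)*(n + 2)*(n^3 - 9*n^2 + 20*n) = (n - 5)*(n - 1)*(n + 2)*(n^2 - 4*n) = n*(n - 5)*(n - 1)*(n + 2)*(n - 4)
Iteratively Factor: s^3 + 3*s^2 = (s)*(s^2 + 3*s) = s*(s + 3)*(s)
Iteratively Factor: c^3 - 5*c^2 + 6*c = (c - 3)*(c^2 - 2*c) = (c - 3)*(c - 2)*(c)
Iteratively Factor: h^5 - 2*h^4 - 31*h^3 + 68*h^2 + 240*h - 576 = (h - 3)*(h^4 + h^3 - 28*h^2 - 16*h + 192) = (h - 4)*(h - 3)*(h^3 + 5*h^2 - 8*h - 48) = (h - 4)*(h - 3)^2*(h^2 + 8*h + 16) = (h - 4)*(h - 3)^2*(h + 4)*(h + 4)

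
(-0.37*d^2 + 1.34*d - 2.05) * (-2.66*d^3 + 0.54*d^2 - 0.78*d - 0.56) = 0.9842*d^5 - 3.7642*d^4 + 6.4652*d^3 - 1.945*d^2 + 0.8486*d + 1.148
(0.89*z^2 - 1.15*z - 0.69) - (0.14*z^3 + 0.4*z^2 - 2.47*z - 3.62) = -0.14*z^3 + 0.49*z^2 + 1.32*z + 2.93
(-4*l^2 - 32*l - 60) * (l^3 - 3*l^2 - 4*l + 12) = -4*l^5 - 20*l^4 + 52*l^3 + 260*l^2 - 144*l - 720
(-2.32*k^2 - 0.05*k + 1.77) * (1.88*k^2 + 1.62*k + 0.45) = -4.3616*k^4 - 3.8524*k^3 + 2.2026*k^2 + 2.8449*k + 0.7965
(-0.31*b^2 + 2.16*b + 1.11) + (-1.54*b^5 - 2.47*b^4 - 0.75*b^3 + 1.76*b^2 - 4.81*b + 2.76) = -1.54*b^5 - 2.47*b^4 - 0.75*b^3 + 1.45*b^2 - 2.65*b + 3.87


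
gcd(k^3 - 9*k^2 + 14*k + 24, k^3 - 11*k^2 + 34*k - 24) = k^2 - 10*k + 24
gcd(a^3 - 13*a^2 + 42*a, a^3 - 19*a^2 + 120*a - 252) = a^2 - 13*a + 42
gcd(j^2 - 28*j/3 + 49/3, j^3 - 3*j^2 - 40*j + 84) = j - 7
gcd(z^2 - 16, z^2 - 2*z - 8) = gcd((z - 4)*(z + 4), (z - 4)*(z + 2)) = z - 4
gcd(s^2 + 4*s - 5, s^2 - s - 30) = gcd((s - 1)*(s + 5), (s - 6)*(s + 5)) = s + 5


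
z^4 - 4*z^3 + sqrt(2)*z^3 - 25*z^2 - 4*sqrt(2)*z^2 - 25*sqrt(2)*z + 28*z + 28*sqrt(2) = (z - 7)*(z - 1)*(z + 4)*(z + sqrt(2))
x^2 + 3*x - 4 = (x - 1)*(x + 4)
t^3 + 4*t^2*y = t^2*(t + 4*y)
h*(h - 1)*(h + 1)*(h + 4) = h^4 + 4*h^3 - h^2 - 4*h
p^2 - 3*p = p*(p - 3)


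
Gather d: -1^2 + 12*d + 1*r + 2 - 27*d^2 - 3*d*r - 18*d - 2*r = -27*d^2 + d*(-3*r - 6) - r + 1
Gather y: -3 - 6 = -9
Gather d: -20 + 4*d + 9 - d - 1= 3*d - 12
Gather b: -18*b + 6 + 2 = 8 - 18*b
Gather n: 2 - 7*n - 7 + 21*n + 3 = 14*n - 2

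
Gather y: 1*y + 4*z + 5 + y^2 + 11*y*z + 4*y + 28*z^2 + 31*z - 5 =y^2 + y*(11*z + 5) + 28*z^2 + 35*z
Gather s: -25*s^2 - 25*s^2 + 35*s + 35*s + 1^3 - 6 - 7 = -50*s^2 + 70*s - 12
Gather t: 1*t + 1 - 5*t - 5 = -4*t - 4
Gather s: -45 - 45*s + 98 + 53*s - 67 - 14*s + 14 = -6*s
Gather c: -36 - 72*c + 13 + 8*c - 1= -64*c - 24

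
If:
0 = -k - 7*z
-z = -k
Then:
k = 0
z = 0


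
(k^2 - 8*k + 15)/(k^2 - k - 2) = (-k^2 + 8*k - 15)/(-k^2 + k + 2)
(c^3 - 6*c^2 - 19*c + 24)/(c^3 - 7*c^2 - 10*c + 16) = (c + 3)/(c + 2)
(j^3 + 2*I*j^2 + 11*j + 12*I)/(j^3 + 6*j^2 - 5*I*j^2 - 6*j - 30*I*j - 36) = (j^2 + 5*I*j - 4)/(j^2 + 2*j*(3 - I) - 12*I)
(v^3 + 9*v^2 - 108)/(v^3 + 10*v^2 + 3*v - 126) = (v + 6)/(v + 7)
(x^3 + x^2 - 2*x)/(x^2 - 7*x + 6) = x*(x + 2)/(x - 6)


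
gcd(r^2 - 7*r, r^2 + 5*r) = r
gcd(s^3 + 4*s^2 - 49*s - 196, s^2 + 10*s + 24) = s + 4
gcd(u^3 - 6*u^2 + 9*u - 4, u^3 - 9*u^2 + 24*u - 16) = u^2 - 5*u + 4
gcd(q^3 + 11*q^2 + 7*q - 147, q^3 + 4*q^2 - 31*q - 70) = q + 7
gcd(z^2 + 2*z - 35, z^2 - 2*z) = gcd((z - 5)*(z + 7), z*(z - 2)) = 1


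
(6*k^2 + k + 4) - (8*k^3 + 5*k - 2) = -8*k^3 + 6*k^2 - 4*k + 6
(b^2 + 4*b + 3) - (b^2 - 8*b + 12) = 12*b - 9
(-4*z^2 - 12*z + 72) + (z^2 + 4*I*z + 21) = -3*z^2 - 12*z + 4*I*z + 93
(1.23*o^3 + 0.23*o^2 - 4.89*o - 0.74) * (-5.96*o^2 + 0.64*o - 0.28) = -7.3308*o^5 - 0.5836*o^4 + 28.9472*o^3 + 1.2164*o^2 + 0.8956*o + 0.2072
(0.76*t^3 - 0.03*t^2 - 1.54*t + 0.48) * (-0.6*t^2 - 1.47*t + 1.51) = -0.456*t^5 - 1.0992*t^4 + 2.1157*t^3 + 1.9305*t^2 - 3.031*t + 0.7248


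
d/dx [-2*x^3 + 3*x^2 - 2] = 6*x*(1 - x)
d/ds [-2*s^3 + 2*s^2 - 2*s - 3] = -6*s^2 + 4*s - 2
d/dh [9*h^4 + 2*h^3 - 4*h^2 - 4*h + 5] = 36*h^3 + 6*h^2 - 8*h - 4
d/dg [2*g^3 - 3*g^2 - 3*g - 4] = 6*g^2 - 6*g - 3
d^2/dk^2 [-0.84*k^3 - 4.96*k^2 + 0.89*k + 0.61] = -5.04*k - 9.92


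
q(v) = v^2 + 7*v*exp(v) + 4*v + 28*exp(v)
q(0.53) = 56.27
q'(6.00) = 31080.02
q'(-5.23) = -6.47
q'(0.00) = 39.00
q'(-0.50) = 22.11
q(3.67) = 2135.58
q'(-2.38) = 0.94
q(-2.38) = -2.81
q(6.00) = 28300.02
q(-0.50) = 13.11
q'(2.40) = 579.80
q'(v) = 7*v*exp(v) + 2*v + 35*exp(v) + 4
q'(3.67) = 2393.54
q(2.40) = 509.20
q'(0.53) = 70.83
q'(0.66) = 81.98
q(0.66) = 66.19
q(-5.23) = 6.39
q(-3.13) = -2.46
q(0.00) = 28.00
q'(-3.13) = -1.69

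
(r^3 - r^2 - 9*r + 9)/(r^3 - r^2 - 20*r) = (-r^3 + r^2 + 9*r - 9)/(r*(-r^2 + r + 20))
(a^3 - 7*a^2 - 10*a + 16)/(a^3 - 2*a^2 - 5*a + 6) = (a - 8)/(a - 3)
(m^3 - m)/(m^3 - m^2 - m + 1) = m/(m - 1)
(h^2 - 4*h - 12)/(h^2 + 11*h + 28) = (h^2 - 4*h - 12)/(h^2 + 11*h + 28)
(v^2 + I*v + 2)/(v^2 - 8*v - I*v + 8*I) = (v + 2*I)/(v - 8)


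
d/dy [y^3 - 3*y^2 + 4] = 3*y*(y - 2)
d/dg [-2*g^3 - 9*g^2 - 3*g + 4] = -6*g^2 - 18*g - 3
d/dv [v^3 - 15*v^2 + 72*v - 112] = 3*v^2 - 30*v + 72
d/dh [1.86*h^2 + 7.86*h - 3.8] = 3.72*h + 7.86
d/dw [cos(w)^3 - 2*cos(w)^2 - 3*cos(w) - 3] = 3*sin(w)^3 + 4*sin(w)*cos(w)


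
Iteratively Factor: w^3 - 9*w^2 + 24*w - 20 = (w - 2)*(w^2 - 7*w + 10) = (w - 2)^2*(w - 5)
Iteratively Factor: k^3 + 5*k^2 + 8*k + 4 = (k + 1)*(k^2 + 4*k + 4) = (k + 1)*(k + 2)*(k + 2)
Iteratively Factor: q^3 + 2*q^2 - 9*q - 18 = (q - 3)*(q^2 + 5*q + 6) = (q - 3)*(q + 2)*(q + 3)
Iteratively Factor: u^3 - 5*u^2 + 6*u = (u)*(u^2 - 5*u + 6) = u*(u - 3)*(u - 2)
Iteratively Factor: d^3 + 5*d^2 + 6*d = (d + 3)*(d^2 + 2*d) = d*(d + 3)*(d + 2)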